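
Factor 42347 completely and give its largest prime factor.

53

42347 = 17 · 2491
2491 = 47 · 53
53 is prime.
So 42347 = 17 · 47 · 53; the largest prime factor is 53.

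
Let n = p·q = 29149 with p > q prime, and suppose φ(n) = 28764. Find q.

φ(n) = (p−1)(q−1) = n − (p+q) + 1, so p + q = 29149 − 28764 + 1 = 386.
p and q are the roots of t² − 386t + 29149 = 0.
Discriminant: 386² − 4·29149 = 148996 − 116596 = 32400; √32400 = 180.
q = (386 − 180)/2 = 103, p = (386 + 180)/2 = 283.
Check: 103 · 283 = 29149.

103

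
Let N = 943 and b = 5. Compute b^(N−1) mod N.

558

5^1 ≡ 5 (mod 943)
5^2 ≡ 5^2 = 25 ≡ 25 (mod 943)
5^4 ≡ 25^2 = 625 ≡ 625 (mod 943)
5^8 ≡ 625^2 = 390625 ≡ 223 (mod 943)
5^16 ≡ 223^2 = 49729 ≡ 693 (mod 943)
5^32 ≡ 693^2 = 480249 ≡ 262 (mod 943)
5^64 ≡ 262^2 = 68644 ≡ 748 (mod 943)
5^128 ≡ 748^2 = 559504 ≡ 305 (mod 943)
5^256 ≡ 305^2 = 93025 ≡ 611 (mod 943)
5^512 ≡ 611^2 = 373321 ≡ 836 (mod 943)
942 = 512 + 256 + 128 + 32 + 8 + 4 + 2 in binary powers of 2.
So 5^942 ≡ 836 · 611 · 305 · 262 · 223 · 625 · 25 ≡ 558 (mod 943).
Since 558 ≠ 1, base 5 is a Fermat witness: 943 is composite.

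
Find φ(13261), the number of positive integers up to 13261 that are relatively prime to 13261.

13024

Factor: 13261 = 89 · 149.
φ(13261) = (89−1) · (149−1) = 88 · 148 = 13024.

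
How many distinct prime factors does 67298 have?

67298 = 2 · 33649
33649 = 7 · 4807
4807 = 11 · 437
437 = 19 · 23
67298 = 2 · 7 · 11 · 19 · 23, which has 5 distinct prime factors.

5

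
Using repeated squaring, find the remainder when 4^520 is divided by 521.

1

4^1 ≡ 4 (mod 521)
4^2 ≡ 4^2 = 16 ≡ 16 (mod 521)
4^4 ≡ 16^2 = 256 ≡ 256 (mod 521)
4^8 ≡ 256^2 = 65536 ≡ 411 (mod 521)
4^16 ≡ 411^2 = 168921 ≡ 117 (mod 521)
4^32 ≡ 117^2 = 13689 ≡ 143 (mod 521)
4^64 ≡ 143^2 = 20449 ≡ 130 (mod 521)
4^128 ≡ 130^2 = 16900 ≡ 228 (mod 521)
4^256 ≡ 228^2 = 51984 ≡ 405 (mod 521)
4^512 ≡ 405^2 = 164025 ≡ 431 (mod 521)
520 = 512 + 8 in binary powers of 2.
So 4^520 ≡ 431 · 411 ≡ 1 (mod 521).
Since the result is 1, base 4 gives no evidence that 521 is composite.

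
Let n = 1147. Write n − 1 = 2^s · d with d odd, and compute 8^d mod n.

450

1147 − 1 = 1146 = 2^1 · 573, so d = 573.
8^1 ≡ 8 (mod 1147)
8^2 ≡ 8^2 = 64 ≡ 64 (mod 1147)
8^4 ≡ 64^2 = 4096 ≡ 655 (mod 1147)
8^8 ≡ 655^2 = 429025 ≡ 47 (mod 1147)
8^16 ≡ 47^2 = 2209 ≡ 1062 (mod 1147)
8^32 ≡ 1062^2 = 1127844 ≡ 343 (mod 1147)
8^64 ≡ 343^2 = 117649 ≡ 655 (mod 1147)
8^128 ≡ 655^2 = 429025 ≡ 47 (mod 1147)
8^256 ≡ 47^2 = 2209 ≡ 1062 (mod 1147)
8^512 ≡ 1062^2 = 1127844 ≡ 343 (mod 1147)
573 = 512 + 32 + 16 + 8 + 4 + 1 in binary powers of 2.
So 8^573 ≡ 343 · 343 · 1062 · 47 · 655 · 8 ≡ 450 (mod 1147).
Squaring chain: 450; never reaches −1, so base 8 is a Miller–Rabin witness that 1147 is composite.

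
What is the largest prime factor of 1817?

79

1817 = 23 · 79
79 is prime.
So 1817 = 23 · 79; the largest prime factor is 79.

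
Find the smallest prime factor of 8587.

8587 is odd.
Digit sum 28, not divisible by 3.
Ends in 7: not divisible by 5.
7: 8587 = 7·1226 + 5
11: 8587 = 11·780 + 7
13: 8587 = 13·660 + 7
17: 8587 = 17·505 + 2
19: 8587 = 19·451 + 18
23: 8587 = 23·373 + 8
29: 8587 = 29·296 + 3
31: 8587 = 31·277

31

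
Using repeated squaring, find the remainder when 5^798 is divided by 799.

440

5^1 ≡ 5 (mod 799)
5^2 ≡ 5^2 = 25 ≡ 25 (mod 799)
5^4 ≡ 25^2 = 625 ≡ 625 (mod 799)
5^8 ≡ 625^2 = 390625 ≡ 713 (mod 799)
5^16 ≡ 713^2 = 508369 ≡ 205 (mod 799)
5^32 ≡ 205^2 = 42025 ≡ 477 (mod 799)
5^64 ≡ 477^2 = 227529 ≡ 613 (mod 799)
5^128 ≡ 613^2 = 375769 ≡ 239 (mod 799)
5^256 ≡ 239^2 = 57121 ≡ 392 (mod 799)
5^512 ≡ 392^2 = 153664 ≡ 256 (mod 799)
798 = 512 + 256 + 16 + 8 + 4 + 2 in binary powers of 2.
So 5^798 ≡ 256 · 392 · 205 · 713 · 625 · 25 ≡ 440 (mod 799).
Since 440 ≠ 1, base 5 is a Fermat witness: 799 is composite.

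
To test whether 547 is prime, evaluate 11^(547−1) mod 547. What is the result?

1

11^1 ≡ 11 (mod 547)
11^2 ≡ 11^2 = 121 ≡ 121 (mod 547)
11^4 ≡ 121^2 = 14641 ≡ 419 (mod 547)
11^8 ≡ 419^2 = 175561 ≡ 521 (mod 547)
11^16 ≡ 521^2 = 271441 ≡ 129 (mod 547)
11^32 ≡ 129^2 = 16641 ≡ 231 (mod 547)
11^64 ≡ 231^2 = 53361 ≡ 302 (mod 547)
11^128 ≡ 302^2 = 91204 ≡ 402 (mod 547)
11^256 ≡ 402^2 = 161604 ≡ 239 (mod 547)
11^512 ≡ 239^2 = 57121 ≡ 233 (mod 547)
546 = 512 + 32 + 2 in binary powers of 2.
So 11^546 ≡ 233 · 231 · 121 ≡ 1 (mod 547).
Since the result is 1, base 11 gives no evidence that 547 is composite.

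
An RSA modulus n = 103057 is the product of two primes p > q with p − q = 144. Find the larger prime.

Since p = q + 144, we have 103057 = q(q + 144), so q² + 144q − 103057 = 0.
Discriminant: 144² + 4·103057 = 20736 + 412228 = 432964; √432964 = 658.
q = (−144 + 658)/2 = 257, and p = q + 144 = 401.
Check: 257 · 401 = 103057.

401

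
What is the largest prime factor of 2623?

61

2623 = 43 · 61
61 is prime.
So 2623 = 43 · 61; the largest prime factor is 61.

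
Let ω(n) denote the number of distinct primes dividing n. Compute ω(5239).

2

5239 = 13^2 · 31
5239 = 13^2 · 31, which has 2 distinct prime factors.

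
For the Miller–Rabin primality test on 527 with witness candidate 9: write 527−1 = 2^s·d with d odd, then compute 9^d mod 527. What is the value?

121

527 − 1 = 526 = 2^1 · 263, so d = 263.
9^1 ≡ 9 (mod 527)
9^2 ≡ 9^2 = 81 ≡ 81 (mod 527)
9^4 ≡ 81^2 = 6561 ≡ 237 (mod 527)
9^8 ≡ 237^2 = 56169 ≡ 307 (mod 527)
9^16 ≡ 307^2 = 94249 ≡ 443 (mod 527)
9^32 ≡ 443^2 = 196249 ≡ 205 (mod 527)
9^64 ≡ 205^2 = 42025 ≡ 392 (mod 527)
9^128 ≡ 392^2 = 153664 ≡ 307 (mod 527)
9^256 ≡ 307^2 = 94249 ≡ 443 (mod 527)
263 = 256 + 4 + 2 + 1 in binary powers of 2.
So 9^263 ≡ 443 · 237 · 81 · 9 ≡ 121 (mod 527).
Squaring chain: 121; never reaches −1, so base 9 is a Miller–Rabin witness that 527 is composite.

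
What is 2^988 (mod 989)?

213

2^1 ≡ 2 (mod 989)
2^2 ≡ 2^2 = 4 ≡ 4 (mod 989)
2^4 ≡ 4^2 = 16 ≡ 16 (mod 989)
2^8 ≡ 16^2 = 256 ≡ 256 (mod 989)
2^16 ≡ 256^2 = 65536 ≡ 262 (mod 989)
2^32 ≡ 262^2 = 68644 ≡ 403 (mod 989)
2^64 ≡ 403^2 = 162409 ≡ 213 (mod 989)
2^128 ≡ 213^2 = 45369 ≡ 864 (mod 989)
2^256 ≡ 864^2 = 746496 ≡ 790 (mod 989)
2^512 ≡ 790^2 = 624100 ≡ 41 (mod 989)
988 = 512 + 256 + 128 + 64 + 16 + 8 + 4 in binary powers of 2.
So 2^988 ≡ 41 · 790 · 864 · 213 · 262 · 256 · 16 ≡ 213 (mod 989).
Since 213 ≠ 1, base 2 is a Fermat witness: 989 is composite.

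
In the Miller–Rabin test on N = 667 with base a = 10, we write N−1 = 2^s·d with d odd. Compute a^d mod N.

172

667 − 1 = 666 = 2^1 · 333, so d = 333.
10^1 ≡ 10 (mod 667)
10^2 ≡ 10^2 = 100 ≡ 100 (mod 667)
10^4 ≡ 100^2 = 10000 ≡ 662 (mod 667)
10^8 ≡ 662^2 = 438244 ≡ 25 (mod 667)
10^16 ≡ 25^2 = 625 ≡ 625 (mod 667)
10^32 ≡ 625^2 = 390625 ≡ 430 (mod 667)
10^64 ≡ 430^2 = 184900 ≡ 141 (mod 667)
10^128 ≡ 141^2 = 19881 ≡ 538 (mod 667)
10^256 ≡ 538^2 = 289444 ≡ 633 (mod 667)
333 = 256 + 64 + 8 + 4 + 1 in binary powers of 2.
So 10^333 ≡ 633 · 141 · 25 · 662 · 10 ≡ 172 (mod 667).
Squaring chain: 172; never reaches −1, so base 10 is a Miller–Rabin witness that 667 is composite.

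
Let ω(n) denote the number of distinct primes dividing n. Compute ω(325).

325 = 5^2 · 13
325 = 5^2 · 13, which has 2 distinct prime factors.

2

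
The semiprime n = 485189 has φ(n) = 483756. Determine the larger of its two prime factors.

φ(n) = (p−1)(q−1) = n − (p+q) + 1, so p + q = 485189 − 483756 + 1 = 1434.
p and q are the roots of t² − 1434t + 485189 = 0.
Discriminant: 1434² − 4·485189 = 2056356 − 1940756 = 115600; √115600 = 340.
q = (1434 − 340)/2 = 547, p = (1434 + 340)/2 = 887.
Check: 547 · 887 = 485189.

887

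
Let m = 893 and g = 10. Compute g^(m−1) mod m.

10^1 ≡ 10 (mod 893)
10^2 ≡ 10^2 = 100 ≡ 100 (mod 893)
10^4 ≡ 100^2 = 10000 ≡ 177 (mod 893)
10^8 ≡ 177^2 = 31329 ≡ 74 (mod 893)
10^16 ≡ 74^2 = 5476 ≡ 118 (mod 893)
10^32 ≡ 118^2 = 13924 ≡ 529 (mod 893)
10^64 ≡ 529^2 = 279841 ≡ 332 (mod 893)
10^128 ≡ 332^2 = 110224 ≡ 385 (mod 893)
10^256 ≡ 385^2 = 148225 ≡ 880 (mod 893)
10^512 ≡ 880^2 = 774400 ≡ 169 (mod 893)
892 = 512 + 256 + 64 + 32 + 16 + 8 + 4 in binary powers of 2.
So 10^892 ≡ 169 · 880 · 332 · 529 · 118 · 74 · 177 ≡ 332 (mod 893).
Since 332 ≠ 1, base 10 is a Fermat witness: 893 is composite.

332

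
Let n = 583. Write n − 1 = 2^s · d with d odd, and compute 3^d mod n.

583 − 1 = 582 = 2^1 · 291, so d = 291.
3^1 ≡ 3 (mod 583)
3^2 ≡ 3^2 = 9 ≡ 9 (mod 583)
3^4 ≡ 9^2 = 81 ≡ 81 (mod 583)
3^8 ≡ 81^2 = 6561 ≡ 148 (mod 583)
3^16 ≡ 148^2 = 21904 ≡ 333 (mod 583)
3^32 ≡ 333^2 = 110889 ≡ 119 (mod 583)
3^64 ≡ 119^2 = 14161 ≡ 169 (mod 583)
3^128 ≡ 169^2 = 28561 ≡ 577 (mod 583)
3^256 ≡ 577^2 = 332929 ≡ 36 (mod 583)
291 = 256 + 32 + 2 + 1 in binary powers of 2.
So 3^291 ≡ 36 · 119 · 9 · 3 ≡ 234 (mod 583).
Squaring chain: 234; never reaches −1, so base 3 is a Miller–Rabin witness that 583 is composite.

234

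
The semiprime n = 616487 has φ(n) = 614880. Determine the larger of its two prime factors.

977

φ(n) = (p−1)(q−1) = n − (p+q) + 1, so p + q = 616487 − 614880 + 1 = 1608.
p and q are the roots of t² − 1608t + 616487 = 0.
Discriminant: 1608² − 4·616487 = 2585664 − 2465948 = 119716; √119716 = 346.
q = (1608 − 346)/2 = 631, p = (1608 + 346)/2 = 977.
Check: 631 · 977 = 616487.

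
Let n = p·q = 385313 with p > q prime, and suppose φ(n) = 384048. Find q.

φ(n) = (p−1)(q−1) = n − (p+q) + 1, so p + q = 385313 − 384048 + 1 = 1266.
p and q are the roots of t² − 1266t + 385313 = 0.
Discriminant: 1266² − 4·385313 = 1602756 − 1541252 = 61504; √61504 = 248.
q = (1266 − 248)/2 = 509, p = (1266 + 248)/2 = 757.
Check: 509 · 757 = 385313.

509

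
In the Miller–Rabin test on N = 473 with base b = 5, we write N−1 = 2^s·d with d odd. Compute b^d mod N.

473 − 1 = 472 = 2^3 · 59, so d = 59.
5^1 ≡ 5 (mod 473)
5^2 ≡ 5^2 = 25 ≡ 25 (mod 473)
5^4 ≡ 25^2 = 625 ≡ 152 (mod 473)
5^8 ≡ 152^2 = 23104 ≡ 400 (mod 473)
5^16 ≡ 400^2 = 160000 ≡ 126 (mod 473)
5^32 ≡ 126^2 = 15876 ≡ 267 (mod 473)
59 = 32 + 16 + 8 + 2 + 1 in binary powers of 2.
So 5^59 ≡ 267 · 126 · 400 · 25 · 5 ≡ 372 (mod 473).
Squaring chain: 372 → 268 → 401; never reaches −1, so base 5 is a Miller–Rabin witness that 473 is composite.

372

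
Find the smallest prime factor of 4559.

47

4559 is odd.
Digit sum 23, not divisible by 3.
Ends in 9: not divisible by 5.
7: 4559 = 7·651 + 2
11: 4559 = 11·414 + 5
13: 4559 = 13·350 + 9
17: 4559 = 17·268 + 3
19: 4559 = 19·239 + 18
23: 4559 = 23·198 + 5
29: 4559 = 29·157 + 6
31: 4559 = 31·147 + 2
37: 4559 = 37·123 + 8
41: 4559 = 41·111 + 8
43: 4559 = 43·106 + 1
47: 4559 = 47·97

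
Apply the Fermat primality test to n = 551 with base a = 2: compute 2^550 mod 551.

2^1 ≡ 2 (mod 551)
2^2 ≡ 2^2 = 4 ≡ 4 (mod 551)
2^4 ≡ 4^2 = 16 ≡ 16 (mod 551)
2^8 ≡ 16^2 = 256 ≡ 256 (mod 551)
2^16 ≡ 256^2 = 65536 ≡ 518 (mod 551)
2^32 ≡ 518^2 = 268324 ≡ 538 (mod 551)
2^64 ≡ 538^2 = 289444 ≡ 169 (mod 551)
2^128 ≡ 169^2 = 28561 ≡ 460 (mod 551)
2^256 ≡ 460^2 = 211600 ≡ 16 (mod 551)
2^512 ≡ 16^2 = 256 ≡ 256 (mod 551)
550 = 512 + 32 + 4 + 2 in binary powers of 2.
So 2^550 ≡ 256 · 538 · 16 · 4 ≡ 245 (mod 551).
Since 245 ≠ 1, base 2 is a Fermat witness: 551 is composite.

245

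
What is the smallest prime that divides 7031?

79

7031 is odd.
Digit sum 11, not divisible by 3.
Ends in 1: not divisible by 5.
7: 7031 = 7·1004 + 3
11: 7031 = 11·639 + 2
13: 7031 = 13·540 + 11
17: 7031 = 17·413 + 10
19: 7031 = 19·370 + 1
23: 7031 = 23·305 + 16
29: 7031 = 29·242 + 13
31: 7031 = 31·226 + 25
37: 7031 = 37·190 + 1
41: 7031 = 41·171 + 20
43: 7031 = 43·163 + 22
47: 7031 = 47·149 + 28
53: 7031 = 53·132 + 35
59: 7031 = 59·119 + 10
61: 7031 = 61·115 + 16
67: 7031 = 67·104 + 63
71: 7031 = 71·99 + 2
73: 7031 = 73·96 + 23
79: 7031 = 79·89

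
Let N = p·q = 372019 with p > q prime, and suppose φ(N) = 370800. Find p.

φ(n) = (p−1)(q−1) = n − (p+q) + 1, so p + q = 372019 − 370800 + 1 = 1220.
p and q are the roots of t² − 1220t + 372019 = 0.
Discriminant: 1220² − 4·372019 = 1488400 − 1488076 = 324; √324 = 18.
q = (1220 − 18)/2 = 601, p = (1220 + 18)/2 = 619.
Check: 601 · 619 = 372019.

619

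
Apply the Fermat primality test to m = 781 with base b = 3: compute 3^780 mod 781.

474

3^1 ≡ 3 (mod 781)
3^2 ≡ 3^2 = 9 ≡ 9 (mod 781)
3^4 ≡ 9^2 = 81 ≡ 81 (mod 781)
3^8 ≡ 81^2 = 6561 ≡ 313 (mod 781)
3^16 ≡ 313^2 = 97969 ≡ 344 (mod 781)
3^32 ≡ 344^2 = 118336 ≡ 405 (mod 781)
3^64 ≡ 405^2 = 164025 ≡ 15 (mod 781)
3^128 ≡ 15^2 = 225 ≡ 225 (mod 781)
3^256 ≡ 225^2 = 50625 ≡ 641 (mod 781)
3^512 ≡ 641^2 = 410881 ≡ 75 (mod 781)
780 = 512 + 256 + 8 + 4 in binary powers of 2.
So 3^780 ≡ 75 · 641 · 313 · 81 ≡ 474 (mod 781).
Since 474 ≠ 1, base 3 is a Fermat witness: 781 is composite.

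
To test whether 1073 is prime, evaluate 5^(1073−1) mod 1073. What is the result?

5^1 ≡ 5 (mod 1073)
5^2 ≡ 5^2 = 25 ≡ 25 (mod 1073)
5^4 ≡ 25^2 = 625 ≡ 625 (mod 1073)
5^8 ≡ 625^2 = 390625 ≡ 53 (mod 1073)
5^16 ≡ 53^2 = 2809 ≡ 663 (mod 1073)
5^32 ≡ 663^2 = 439569 ≡ 712 (mod 1073)
5^64 ≡ 712^2 = 506944 ≡ 488 (mod 1073)
5^128 ≡ 488^2 = 238144 ≡ 1011 (mod 1073)
5^256 ≡ 1011^2 = 1022121 ≡ 625 (mod 1073)
5^512 ≡ 625^2 = 390625 ≡ 53 (mod 1073)
5^1024 ≡ 53^2 = 2809 ≡ 663 (mod 1073)
1072 = 1024 + 32 + 16 in binary powers of 2.
So 5^1072 ≡ 663 · 712 · 663 ≡ 488 (mod 1073).
Since 488 ≠ 1, base 5 is a Fermat witness: 1073 is composite.

488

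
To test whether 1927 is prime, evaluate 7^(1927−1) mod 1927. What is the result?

7^1 ≡ 7 (mod 1927)
7^2 ≡ 7^2 = 49 ≡ 49 (mod 1927)
7^4 ≡ 49^2 = 2401 ≡ 474 (mod 1927)
7^8 ≡ 474^2 = 224676 ≡ 1144 (mod 1927)
7^16 ≡ 1144^2 = 1308736 ≡ 303 (mod 1927)
7^32 ≡ 303^2 = 91809 ≡ 1240 (mod 1927)
7^64 ≡ 1240^2 = 1537600 ≡ 1781 (mod 1927)
7^128 ≡ 1781^2 = 3171961 ≡ 119 (mod 1927)
7^256 ≡ 119^2 = 14161 ≡ 672 (mod 1927)
7^512 ≡ 672^2 = 451584 ≡ 666 (mod 1927)
7^1024 ≡ 666^2 = 443556 ≡ 346 (mod 1927)
1926 = 1024 + 512 + 256 + 128 + 4 + 2 in binary powers of 2.
So 7^1926 ≡ 346 · 666 · 672 · 119 · 474 · 49 ≡ 758 (mod 1927).
Since 758 ≠ 1, base 7 is a Fermat witness: 1927 is composite.

758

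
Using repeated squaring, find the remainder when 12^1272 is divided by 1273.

210

12^1 ≡ 12 (mod 1273)
12^2 ≡ 12^2 = 144 ≡ 144 (mod 1273)
12^4 ≡ 144^2 = 20736 ≡ 368 (mod 1273)
12^8 ≡ 368^2 = 135424 ≡ 486 (mod 1273)
12^16 ≡ 486^2 = 236196 ≡ 691 (mod 1273)
12^32 ≡ 691^2 = 477481 ≡ 106 (mod 1273)
12^64 ≡ 106^2 = 11236 ≡ 1052 (mod 1273)
12^128 ≡ 1052^2 = 1106704 ≡ 467 (mod 1273)
12^256 ≡ 467^2 = 218089 ≡ 406 (mod 1273)
12^512 ≡ 406^2 = 164836 ≡ 619 (mod 1273)
12^1024 ≡ 619^2 = 383161 ≡ 1261 (mod 1273)
1272 = 1024 + 128 + 64 + 32 + 16 + 8 in binary powers of 2.
So 12^1272 ≡ 1261 · 467 · 1052 · 106 · 691 · 486 ≡ 210 (mod 1273).
Since 210 ≠ 1, base 12 is a Fermat witness: 1273 is composite.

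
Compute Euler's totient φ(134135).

Factor: 134135 = 5 · 139 · 193.
φ(134135) = (5−1) · (139−1) · (193−1) = 4 · 138 · 192 = 105984.

105984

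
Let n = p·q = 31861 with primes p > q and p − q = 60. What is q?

Since p = q + 60, we have 31861 = q(q + 60), so q² + 60q − 31861 = 0.
Discriminant: 60² + 4·31861 = 3600 + 127444 = 131044; √131044 = 362.
q = (−60 + 362)/2 = 151, and p = q + 60 = 211.
Check: 151 · 211 = 31861.

151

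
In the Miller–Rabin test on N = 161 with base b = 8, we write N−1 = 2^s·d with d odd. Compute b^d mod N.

85

161 − 1 = 160 = 2^5 · 5, so d = 5.
8^1 ≡ 8 (mod 161)
8^2 ≡ 8^2 = 64 ≡ 64 (mod 161)
8^4 ≡ 64^2 = 4096 ≡ 71 (mod 161)
5 = 4 + 1 in binary powers of 2.
So 8^5 ≡ 71 · 8 ≡ 85 (mod 161).
Squaring chain: 85 → 141 → 78 → 127 → 29; never reaches −1, so base 8 is a Miller–Rabin witness that 161 is composite.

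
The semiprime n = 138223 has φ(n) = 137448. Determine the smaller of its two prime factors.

φ(n) = (p−1)(q−1) = n − (p+q) + 1, so p + q = 138223 − 137448 + 1 = 776.
p and q are the roots of t² − 776t + 138223 = 0.
Discriminant: 776² − 4·138223 = 602176 − 552892 = 49284; √49284 = 222.
q = (776 − 222)/2 = 277, p = (776 + 222)/2 = 499.
Check: 277 · 499 = 138223.

277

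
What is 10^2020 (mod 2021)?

1615

10^1 ≡ 10 (mod 2021)
10^2 ≡ 10^2 = 100 ≡ 100 (mod 2021)
10^4 ≡ 100^2 = 10000 ≡ 1916 (mod 2021)
10^8 ≡ 1916^2 = 3671056 ≡ 920 (mod 2021)
10^16 ≡ 920^2 = 846400 ≡ 1622 (mod 2021)
10^32 ≡ 1622^2 = 2630884 ≡ 1563 (mod 2021)
10^64 ≡ 1563^2 = 2442969 ≡ 1601 (mod 2021)
10^128 ≡ 1601^2 = 2563201 ≡ 573 (mod 2021)
10^256 ≡ 573^2 = 328329 ≡ 927 (mod 2021)
10^512 ≡ 927^2 = 859329 ≡ 404 (mod 2021)
10^1024 ≡ 404^2 = 163216 ≡ 1536 (mod 2021)
2020 = 1024 + 512 + 256 + 128 + 64 + 32 + 4 in binary powers of 2.
So 10^2020 ≡ 1536 · 404 · 927 · 573 · 1601 · 1563 · 1916 ≡ 1615 (mod 2021).
Since 1615 ≠ 1, base 10 is a Fermat witness: 2021 is composite.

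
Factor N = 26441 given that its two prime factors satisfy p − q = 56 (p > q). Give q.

137

Since p = q + 56, we have 26441 = q(q + 56), so q² + 56q − 26441 = 0.
Discriminant: 56² + 4·26441 = 3136 + 105764 = 108900; √108900 = 330.
q = (−56 + 330)/2 = 137, and p = q + 56 = 193.
Check: 137 · 193 = 26441.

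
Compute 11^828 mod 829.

1

11^1 ≡ 11 (mod 829)
11^2 ≡ 11^2 = 121 ≡ 121 (mod 829)
11^4 ≡ 121^2 = 14641 ≡ 548 (mod 829)
11^8 ≡ 548^2 = 300304 ≡ 206 (mod 829)
11^16 ≡ 206^2 = 42436 ≡ 157 (mod 829)
11^32 ≡ 157^2 = 24649 ≡ 608 (mod 829)
11^64 ≡ 608^2 = 369664 ≡ 759 (mod 829)
11^128 ≡ 759^2 = 576081 ≡ 755 (mod 829)
11^256 ≡ 755^2 = 570025 ≡ 502 (mod 829)
11^512 ≡ 502^2 = 252004 ≡ 817 (mod 829)
828 = 512 + 256 + 32 + 16 + 8 + 4 in binary powers of 2.
So 11^828 ≡ 817 · 502 · 608 · 157 · 206 · 548 ≡ 1 (mod 829).
Since the result is 1, base 11 gives no evidence that 829 is composite.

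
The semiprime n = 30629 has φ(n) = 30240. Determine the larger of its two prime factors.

φ(n) = (p−1)(q−1) = n − (p+q) + 1, so p + q = 30629 − 30240 + 1 = 390.
p and q are the roots of t² − 390t + 30629 = 0.
Discriminant: 390² − 4·30629 = 152100 − 122516 = 29584; √29584 = 172.
q = (390 − 172)/2 = 109, p = (390 + 172)/2 = 281.
Check: 109 · 281 = 30629.

281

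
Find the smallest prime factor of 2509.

2509 is odd.
Digit sum 16, not divisible by 3.
Ends in 9: not divisible by 5.
7: 2509 = 7·358 + 3
11: 2509 = 11·228 + 1
13: 2509 = 13·193

13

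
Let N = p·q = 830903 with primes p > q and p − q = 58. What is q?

Since p = q + 58, we have 830903 = q(q + 58), so q² + 58q − 830903 = 0.
Discriminant: 58² + 4·830903 = 3364 + 3323612 = 3326976; √3326976 = 1824.
q = (−58 + 1824)/2 = 883, and p = q + 58 = 941.
Check: 883 · 941 = 830903.

883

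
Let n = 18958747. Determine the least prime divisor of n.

18958747 is odd.
Digit sum 49, not divisible by 3.
Ends in 7: not divisible by 5.
7: 18958747 = 7·2708392 + 3
11: 18958747 = 11·1723522 + 5
13: 18958747 = 13·1458365 + 2
17: 18958747 = 17·1115220 + 7
19: 18958747 = 19·997828 + 15
23: 18958747 = 23·824293 + 8
29: 18958747 = 29·653749 + 26
31: 18958747 = 31·611572 + 15
37: 18958747 = 37·512398 + 21
41: 18958747 = 41·462408 + 19
43: 18958747 = 43·440901 + 4
47: 18958747 = 47·403377 + 28
53: 18958747 = 53·357712 + 11
59: 18958747 = 59·321334 + 41
61: 18958747 = 61·310799 + 8
67: 18958747 = 67·282966 + 25
71: 18958747 = 71·267024 + 43
73: 18958747 = 73·259708 + 63
79: 18958747 = 79·239984 + 11
83: 18958747 = 83·228418 + 53
89: 18958747 = 89·213019 + 56
97: 18958747 = 97·195451

97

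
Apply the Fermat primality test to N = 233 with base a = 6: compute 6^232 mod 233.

6^1 ≡ 6 (mod 233)
6^2 ≡ 6^2 = 36 ≡ 36 (mod 233)
6^4 ≡ 36^2 = 1296 ≡ 131 (mod 233)
6^8 ≡ 131^2 = 17161 ≡ 152 (mod 233)
6^16 ≡ 152^2 = 23104 ≡ 37 (mod 233)
6^32 ≡ 37^2 = 1369 ≡ 204 (mod 233)
6^64 ≡ 204^2 = 41616 ≡ 142 (mod 233)
6^128 ≡ 142^2 = 20164 ≡ 126 (mod 233)
232 = 128 + 64 + 32 + 8 in binary powers of 2.
So 6^232 ≡ 126 · 142 · 204 · 152 ≡ 1 (mod 233).
Since the result is 1, base 6 gives no evidence that 233 is composite.

1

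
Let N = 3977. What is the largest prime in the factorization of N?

97

3977 = 41 · 97
97 is prime.
So 3977 = 41 · 97; the largest prime factor is 97.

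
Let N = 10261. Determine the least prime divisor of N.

10261 is odd.
Digit sum 10, not divisible by 3.
Ends in 1: not divisible by 5.
7: 10261 = 7·1465 + 6
11: 10261 = 11·932 + 9
13: 10261 = 13·789 + 4
17: 10261 = 17·603 + 10
19: 10261 = 19·540 + 1
23: 10261 = 23·446 + 3
29: 10261 = 29·353 + 24
31: 10261 = 31·331

31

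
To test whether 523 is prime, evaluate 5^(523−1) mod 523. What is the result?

5^1 ≡ 5 (mod 523)
5^2 ≡ 5^2 = 25 ≡ 25 (mod 523)
5^4 ≡ 25^2 = 625 ≡ 102 (mod 523)
5^8 ≡ 102^2 = 10404 ≡ 467 (mod 523)
5^16 ≡ 467^2 = 218089 ≡ 521 (mod 523)
5^32 ≡ 521^2 = 271441 ≡ 4 (mod 523)
5^64 ≡ 4^2 = 16 ≡ 16 (mod 523)
5^128 ≡ 16^2 = 256 ≡ 256 (mod 523)
5^256 ≡ 256^2 = 65536 ≡ 161 (mod 523)
5^512 ≡ 161^2 = 25921 ≡ 294 (mod 523)
522 = 512 + 8 + 2 in binary powers of 2.
So 5^522 ≡ 294 · 467 · 25 ≡ 1 (mod 523).
Since the result is 1, base 5 gives no evidence that 523 is composite.

1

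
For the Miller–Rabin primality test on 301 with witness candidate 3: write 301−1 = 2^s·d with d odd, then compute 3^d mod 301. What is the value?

301 − 1 = 300 = 2^2 · 75, so d = 75.
3^1 ≡ 3 (mod 301)
3^2 ≡ 3^2 = 9 ≡ 9 (mod 301)
3^4 ≡ 9^2 = 81 ≡ 81 (mod 301)
3^8 ≡ 81^2 = 6561 ≡ 240 (mod 301)
3^16 ≡ 240^2 = 57600 ≡ 109 (mod 301)
3^32 ≡ 109^2 = 11881 ≡ 142 (mod 301)
3^64 ≡ 142^2 = 20164 ≡ 298 (mod 301)
75 = 64 + 8 + 2 + 1 in binary powers of 2.
So 3^75 ≡ 298 · 240 · 9 · 3 ≡ 125 (mod 301).
Squaring chain: 125 → 274; never reaches −1, so base 3 is a Miller–Rabin witness that 301 is composite.

125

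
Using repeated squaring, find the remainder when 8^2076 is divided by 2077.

8^1 ≡ 8 (mod 2077)
8^2 ≡ 8^2 = 64 ≡ 64 (mod 2077)
8^4 ≡ 64^2 = 4096 ≡ 2019 (mod 2077)
8^8 ≡ 2019^2 = 4076361 ≡ 1287 (mod 2077)
8^16 ≡ 1287^2 = 1656369 ≡ 1000 (mod 2077)
8^32 ≡ 1000^2 = 1000000 ≡ 963 (mod 2077)
8^64 ≡ 963^2 = 927369 ≡ 1027 (mod 2077)
8^128 ≡ 1027^2 = 1054729 ≡ 1690 (mod 2077)
8^256 ≡ 1690^2 = 2856100 ≡ 225 (mod 2077)
8^512 ≡ 225^2 = 50625 ≡ 777 (mod 2077)
8^1024 ≡ 777^2 = 603729 ≡ 1399 (mod 2077)
8^2048 ≡ 1399^2 = 1957201 ≡ 667 (mod 2077)
2076 = 2048 + 16 + 8 + 4 in binary powers of 2.
So 8^2076 ≡ 667 · 1000 · 1287 · 2019 ≡ 349 (mod 2077).
Since 349 ≠ 1, base 8 is a Fermat witness: 2077 is composite.

349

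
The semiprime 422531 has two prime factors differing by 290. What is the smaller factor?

Since p = q + 290, we have 422531 = q(q + 290), so q² + 290q − 422531 = 0.
Discriminant: 290² + 4·422531 = 84100 + 1690124 = 1774224; √1774224 = 1332.
q = (−290 + 1332)/2 = 521, and p = q + 290 = 811.
Check: 521 · 811 = 422531.

521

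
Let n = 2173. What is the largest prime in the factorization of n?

2173 = 41 · 53
53 is prime.
So 2173 = 41 · 53; the largest prime factor is 53.

53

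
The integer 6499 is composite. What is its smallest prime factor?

6499 is odd.
Digit sum 28, not divisible by 3.
Ends in 9: not divisible by 5.
7: 6499 = 7·928 + 3
11: 6499 = 11·590 + 9
13: 6499 = 13·499 + 12
17: 6499 = 17·382 + 5
19: 6499 = 19·342 + 1
23: 6499 = 23·282 + 13
29: 6499 = 29·224 + 3
31: 6499 = 31·209 + 20
37: 6499 = 37·175 + 24
41: 6499 = 41·158 + 21
43: 6499 = 43·151 + 6
47: 6499 = 47·138 + 13
53: 6499 = 53·122 + 33
59: 6499 = 59·110 + 9
61: 6499 = 61·106 + 33
67: 6499 = 67·97

67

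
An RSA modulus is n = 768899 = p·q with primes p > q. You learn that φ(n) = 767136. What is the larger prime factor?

977

φ(n) = (p−1)(q−1) = n − (p+q) + 1, so p + q = 768899 − 767136 + 1 = 1764.
p and q are the roots of t² − 1764t + 768899 = 0.
Discriminant: 1764² − 4·768899 = 3111696 − 3075596 = 36100; √36100 = 190.
q = (1764 − 190)/2 = 787, p = (1764 + 190)/2 = 977.
Check: 787 · 977 = 768899.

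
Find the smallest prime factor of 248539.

248539 is odd.
Digit sum 31, not divisible by 3.
Ends in 9: not divisible by 5.
7: 248539 = 7·35505 + 4
11: 248539 = 11·22594 + 5
13: 248539 = 13·19118 + 5
17: 248539 = 17·14619 + 16
19: 248539 = 19·13081

19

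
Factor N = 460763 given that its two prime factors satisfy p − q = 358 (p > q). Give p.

881

Since p = q + 358, we have 460763 = q(q + 358), so q² + 358q − 460763 = 0.
Discriminant: 358² + 4·460763 = 128164 + 1843052 = 1971216; √1971216 = 1404.
q = (−358 + 1404)/2 = 523, and p = q + 358 = 881.
Check: 523 · 881 = 460763.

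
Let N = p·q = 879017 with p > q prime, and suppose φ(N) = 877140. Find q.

φ(n) = (p−1)(q−1) = n − (p+q) + 1, so p + q = 879017 − 877140 + 1 = 1878.
p and q are the roots of t² − 1878t + 879017 = 0.
Discriminant: 1878² − 4·879017 = 3526884 − 3516068 = 10816; √10816 = 104.
q = (1878 − 104)/2 = 887, p = (1878 + 104)/2 = 991.
Check: 887 · 991 = 879017.

887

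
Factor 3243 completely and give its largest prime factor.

47

3243 = 3 · 1081
1081 = 23 · 47
47 is prime.
So 3243 = 3 · 23 · 47; the largest prime factor is 47.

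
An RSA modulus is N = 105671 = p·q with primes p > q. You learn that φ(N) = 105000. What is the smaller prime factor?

251

φ(n) = (p−1)(q−1) = n − (p+q) + 1, so p + q = 105671 − 105000 + 1 = 672.
p and q are the roots of t² − 672t + 105671 = 0.
Discriminant: 672² − 4·105671 = 451584 − 422684 = 28900; √28900 = 170.
q = (672 − 170)/2 = 251, p = (672 + 170)/2 = 421.
Check: 251 · 421 = 105671.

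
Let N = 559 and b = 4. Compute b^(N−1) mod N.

508

4^1 ≡ 4 (mod 559)
4^2 ≡ 4^2 = 16 ≡ 16 (mod 559)
4^4 ≡ 16^2 = 256 ≡ 256 (mod 559)
4^8 ≡ 256^2 = 65536 ≡ 133 (mod 559)
4^16 ≡ 133^2 = 17689 ≡ 360 (mod 559)
4^32 ≡ 360^2 = 129600 ≡ 471 (mod 559)
4^64 ≡ 471^2 = 221841 ≡ 477 (mod 559)
4^128 ≡ 477^2 = 227529 ≡ 16 (mod 559)
4^256 ≡ 16^2 = 256 ≡ 256 (mod 559)
4^512 ≡ 256^2 = 65536 ≡ 133 (mod 559)
558 = 512 + 32 + 8 + 4 + 2 in binary powers of 2.
So 4^558 ≡ 133 · 471 · 133 · 256 · 16 ≡ 508 (mod 559).
Since 508 ≠ 1, base 4 is a Fermat witness: 559 is composite.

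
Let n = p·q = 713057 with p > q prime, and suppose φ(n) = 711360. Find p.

φ(n) = (p−1)(q−1) = n − (p+q) + 1, so p + q = 713057 − 711360 + 1 = 1698.
p and q are the roots of t² − 1698t + 713057 = 0.
Discriminant: 1698² − 4·713057 = 2883204 − 2852228 = 30976; √30976 = 176.
q = (1698 − 176)/2 = 761, p = (1698 + 176)/2 = 937.
Check: 761 · 937 = 713057.

937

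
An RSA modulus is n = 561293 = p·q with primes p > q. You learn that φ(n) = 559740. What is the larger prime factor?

φ(n) = (p−1)(q−1) = n − (p+q) + 1, so p + q = 561293 − 559740 + 1 = 1554.
p and q are the roots of t² − 1554t + 561293 = 0.
Discriminant: 1554² − 4·561293 = 2414916 − 2245172 = 169744; √169744 = 412.
q = (1554 − 412)/2 = 571, p = (1554 + 412)/2 = 983.
Check: 571 · 983 = 561293.

983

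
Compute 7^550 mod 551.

197

7^1 ≡ 7 (mod 551)
7^2 ≡ 7^2 = 49 ≡ 49 (mod 551)
7^4 ≡ 49^2 = 2401 ≡ 197 (mod 551)
7^8 ≡ 197^2 = 38809 ≡ 239 (mod 551)
7^16 ≡ 239^2 = 57121 ≡ 368 (mod 551)
7^32 ≡ 368^2 = 135424 ≡ 429 (mod 551)
7^64 ≡ 429^2 = 184041 ≡ 7 (mod 551)
7^128 ≡ 7^2 = 49 ≡ 49 (mod 551)
7^256 ≡ 49^2 = 2401 ≡ 197 (mod 551)
7^512 ≡ 197^2 = 38809 ≡ 239 (mod 551)
550 = 512 + 32 + 4 + 2 in binary powers of 2.
So 7^550 ≡ 239 · 429 · 197 · 49 ≡ 197 (mod 551).
Since 197 ≠ 1, base 7 is a Fermat witness: 551 is composite.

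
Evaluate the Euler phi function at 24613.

Factor: 24613 = 151 · 163.
φ(24613) = (151−1) · (163−1) = 150 · 162 = 24300.

24300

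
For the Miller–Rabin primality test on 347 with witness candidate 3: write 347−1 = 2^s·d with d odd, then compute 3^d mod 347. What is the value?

347 − 1 = 346 = 2^1 · 173, so d = 173.
3^1 ≡ 3 (mod 347)
3^2 ≡ 3^2 = 9 ≡ 9 (mod 347)
3^4 ≡ 9^2 = 81 ≡ 81 (mod 347)
3^8 ≡ 81^2 = 6561 ≡ 315 (mod 347)
3^16 ≡ 315^2 = 99225 ≡ 330 (mod 347)
3^32 ≡ 330^2 = 108900 ≡ 289 (mod 347)
3^64 ≡ 289^2 = 83521 ≡ 241 (mod 347)
3^128 ≡ 241^2 = 58081 ≡ 132 (mod 347)
173 = 128 + 32 + 8 + 4 + 1 in binary powers of 2.
So 3^173 ≡ 132 · 289 · 315 · 81 · 3 ≡ 1 (mod 347).
Since 3^d ≡ 1 (mod 347), base 3 does not prove 347 composite.

1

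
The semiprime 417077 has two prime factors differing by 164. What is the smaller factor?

569

Since p = q + 164, we have 417077 = q(q + 164), so q² + 164q − 417077 = 0.
Discriminant: 164² + 4·417077 = 26896 + 1668308 = 1695204; √1695204 = 1302.
q = (−164 + 1302)/2 = 569, and p = q + 164 = 733.
Check: 569 · 733 = 417077.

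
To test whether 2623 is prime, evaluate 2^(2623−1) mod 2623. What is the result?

2553

2^1 ≡ 2 (mod 2623)
2^2 ≡ 2^2 = 4 ≡ 4 (mod 2623)
2^4 ≡ 4^2 = 16 ≡ 16 (mod 2623)
2^8 ≡ 16^2 = 256 ≡ 256 (mod 2623)
2^16 ≡ 256^2 = 65536 ≡ 2584 (mod 2623)
2^32 ≡ 2584^2 = 6677056 ≡ 1521 (mod 2623)
2^64 ≡ 1521^2 = 2313441 ≡ 2578 (mod 2623)
2^128 ≡ 2578^2 = 6646084 ≡ 2025 (mod 2623)
2^256 ≡ 2025^2 = 4100625 ≡ 876 (mod 2623)
2^512 ≡ 876^2 = 767376 ≡ 1460 (mod 2623)
2^1024 ≡ 1460^2 = 2131600 ≡ 1724 (mod 2623)
2^2048 ≡ 1724^2 = 2972176 ≡ 317 (mod 2623)
2622 = 2048 + 512 + 32 + 16 + 8 + 4 + 2 in binary powers of 2.
So 2^2622 ≡ 317 · 1460 · 1521 · 2584 · 256 · 16 · 4 ≡ 2553 (mod 2623).
Since 2553 ≠ 1, base 2 is a Fermat witness: 2623 is composite.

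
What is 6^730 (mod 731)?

6^1 ≡ 6 (mod 731)
6^2 ≡ 6^2 = 36 ≡ 36 (mod 731)
6^4 ≡ 36^2 = 1296 ≡ 565 (mod 731)
6^8 ≡ 565^2 = 319225 ≡ 509 (mod 731)
6^16 ≡ 509^2 = 259081 ≡ 307 (mod 731)
6^32 ≡ 307^2 = 94249 ≡ 681 (mod 731)
6^64 ≡ 681^2 = 463761 ≡ 307 (mod 731)
6^128 ≡ 307^2 = 94249 ≡ 681 (mod 731)
6^256 ≡ 681^2 = 463761 ≡ 307 (mod 731)
6^512 ≡ 307^2 = 94249 ≡ 681 (mod 731)
730 = 512 + 128 + 64 + 16 + 8 + 2 in binary powers of 2.
So 6^730 ≡ 681 · 681 · 307 · 307 · 509 · 36 ≡ 49 (mod 731).
Since 49 ≠ 1, base 6 is a Fermat witness: 731 is composite.

49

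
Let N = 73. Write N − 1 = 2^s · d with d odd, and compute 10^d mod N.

73 − 1 = 72 = 2^3 · 9, so d = 9.
10^1 ≡ 10 (mod 73)
10^2 ≡ 10^2 = 100 ≡ 27 (mod 73)
10^4 ≡ 27^2 = 729 ≡ 72 (mod 73)
10^8 ≡ 72^2 = 5184 ≡ 1 (mod 73)
9 = 8 + 1 in binary powers of 2.
So 10^9 ≡ 1 · 10 ≡ 10 (mod 73).
Squaring chain: 10 → 27 → 72; reaches −1, so base 10 does not prove 73 composite.

10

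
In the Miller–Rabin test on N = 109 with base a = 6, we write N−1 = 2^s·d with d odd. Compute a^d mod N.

33

109 − 1 = 108 = 2^2 · 27, so d = 27.
6^1 ≡ 6 (mod 109)
6^2 ≡ 6^2 = 36 ≡ 36 (mod 109)
6^4 ≡ 36^2 = 1296 ≡ 97 (mod 109)
6^8 ≡ 97^2 = 9409 ≡ 35 (mod 109)
6^16 ≡ 35^2 = 1225 ≡ 26 (mod 109)
27 = 16 + 8 + 2 + 1 in binary powers of 2.
So 6^27 ≡ 26 · 35 · 36 · 6 ≡ 33 (mod 109).
Squaring chain: 33 → 108; reaches −1, so base 6 does not prove 109 composite.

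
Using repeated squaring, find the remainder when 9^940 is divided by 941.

9^1 ≡ 9 (mod 941)
9^2 ≡ 9^2 = 81 ≡ 81 (mod 941)
9^4 ≡ 81^2 = 6561 ≡ 915 (mod 941)
9^8 ≡ 915^2 = 837225 ≡ 676 (mod 941)
9^16 ≡ 676^2 = 456976 ≡ 591 (mod 941)
9^32 ≡ 591^2 = 349281 ≡ 170 (mod 941)
9^64 ≡ 170^2 = 28900 ≡ 670 (mod 941)
9^128 ≡ 670^2 = 448900 ≡ 43 (mod 941)
9^256 ≡ 43^2 = 1849 ≡ 908 (mod 941)
9^512 ≡ 908^2 = 824464 ≡ 148 (mod 941)
940 = 512 + 256 + 128 + 32 + 8 + 4 in binary powers of 2.
So 9^940 ≡ 148 · 908 · 43 · 170 · 676 · 915 ≡ 1 (mod 941).
Since the result is 1, base 9 gives no evidence that 941 is composite.

1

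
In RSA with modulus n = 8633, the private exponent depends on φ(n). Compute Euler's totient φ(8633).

8448

Factor: 8633 = 89 · 97.
φ(8633) = (89−1) · (97−1) = 88 · 96 = 8448.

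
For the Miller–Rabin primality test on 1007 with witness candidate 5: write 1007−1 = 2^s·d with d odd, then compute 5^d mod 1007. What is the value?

1007 − 1 = 1006 = 2^1 · 503, so d = 503.
5^1 ≡ 5 (mod 1007)
5^2 ≡ 5^2 = 25 ≡ 25 (mod 1007)
5^4 ≡ 25^2 = 625 ≡ 625 (mod 1007)
5^8 ≡ 625^2 = 390625 ≡ 916 (mod 1007)
5^16 ≡ 916^2 = 839056 ≡ 225 (mod 1007)
5^32 ≡ 225^2 = 50625 ≡ 275 (mod 1007)
5^64 ≡ 275^2 = 75625 ≡ 100 (mod 1007)
5^128 ≡ 100^2 = 10000 ≡ 937 (mod 1007)
5^256 ≡ 937^2 = 877969 ≡ 872 (mod 1007)
503 = 256 + 128 + 64 + 32 + 16 + 4 + 2 + 1 in binary powers of 2.
So 5^503 ≡ 872 · 937 · 100 · 275 · 225 · 625 · 25 · 5 ≡ 137 (mod 1007).
Squaring chain: 137; never reaches −1, so base 5 is a Miller–Rabin witness that 1007 is composite.

137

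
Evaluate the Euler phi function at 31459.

31104

Factor: 31459 = 163 · 193.
φ(31459) = (163−1) · (193−1) = 162 · 192 = 31104.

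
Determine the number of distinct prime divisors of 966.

966 = 2 · 483
483 = 3 · 161
161 = 7 · 23
966 = 2 · 3 · 7 · 23, which has 4 distinct prime factors.

4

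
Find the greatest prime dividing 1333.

1333 = 31 · 43
43 is prime.
So 1333 = 31 · 43; the largest prime factor is 43.

43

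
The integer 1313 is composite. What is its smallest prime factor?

13

1313 is odd.
Digit sum 8, not divisible by 3.
Ends in 3: not divisible by 5.
7: 1313 = 7·187 + 4
11: 1313 = 11·119 + 4
13: 1313 = 13·101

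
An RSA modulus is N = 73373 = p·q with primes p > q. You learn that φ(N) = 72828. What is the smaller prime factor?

φ(n) = (p−1)(q−1) = n − (p+q) + 1, so p + q = 73373 − 72828 + 1 = 546.
p and q are the roots of t² − 546t + 73373 = 0.
Discriminant: 546² − 4·73373 = 298116 − 293492 = 4624; √4624 = 68.
q = (546 − 68)/2 = 239, p = (546 + 68)/2 = 307.
Check: 239 · 307 = 73373.

239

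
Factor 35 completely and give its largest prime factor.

35 = 5 · 7
7 is prime.
So 35 = 5 · 7; the largest prime factor is 7.

7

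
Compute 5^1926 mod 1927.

5^1 ≡ 5 (mod 1927)
5^2 ≡ 5^2 = 25 ≡ 25 (mod 1927)
5^4 ≡ 25^2 = 625 ≡ 625 (mod 1927)
5^8 ≡ 625^2 = 390625 ≡ 1371 (mod 1927)
5^16 ≡ 1371^2 = 1879641 ≡ 816 (mod 1927)
5^32 ≡ 816^2 = 665856 ≡ 1041 (mod 1927)
5^64 ≡ 1041^2 = 1083681 ≡ 707 (mod 1927)
5^128 ≡ 707^2 = 499849 ≡ 756 (mod 1927)
5^256 ≡ 756^2 = 571536 ≡ 1144 (mod 1927)
5^512 ≡ 1144^2 = 1308736 ≡ 303 (mod 1927)
5^1024 ≡ 303^2 = 91809 ≡ 1240 (mod 1927)
1926 = 1024 + 512 + 256 + 128 + 4 + 2 in binary powers of 2.
So 5^1926 ≡ 1240 · 303 · 1144 · 756 · 625 · 25 ≡ 291 (mod 1927).
Since 291 ≠ 1, base 5 is a Fermat witness: 1927 is composite.

291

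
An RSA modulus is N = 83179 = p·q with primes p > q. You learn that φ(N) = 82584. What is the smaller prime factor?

223

φ(n) = (p−1)(q−1) = n − (p+q) + 1, so p + q = 83179 − 82584 + 1 = 596.
p and q are the roots of t² − 596t + 83179 = 0.
Discriminant: 596² − 4·83179 = 355216 − 332716 = 22500; √22500 = 150.
q = (596 − 150)/2 = 223, p = (596 + 150)/2 = 373.
Check: 223 · 373 = 83179.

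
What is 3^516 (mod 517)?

3^1 ≡ 3 (mod 517)
3^2 ≡ 3^2 = 9 ≡ 9 (mod 517)
3^4 ≡ 9^2 = 81 ≡ 81 (mod 517)
3^8 ≡ 81^2 = 6561 ≡ 357 (mod 517)
3^16 ≡ 357^2 = 127449 ≡ 267 (mod 517)
3^32 ≡ 267^2 = 71289 ≡ 460 (mod 517)
3^64 ≡ 460^2 = 211600 ≡ 147 (mod 517)
3^128 ≡ 147^2 = 21609 ≡ 412 (mod 517)
3^256 ≡ 412^2 = 169744 ≡ 168 (mod 517)
3^512 ≡ 168^2 = 28224 ≡ 306 (mod 517)
516 = 512 + 4 in binary powers of 2.
So 3^516 ≡ 306 · 81 ≡ 487 (mod 517).
Since 487 ≠ 1, base 3 is a Fermat witness: 517 is composite.

487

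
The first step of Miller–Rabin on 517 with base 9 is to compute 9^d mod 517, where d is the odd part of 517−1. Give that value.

517 − 1 = 516 = 2^2 · 129, so d = 129.
9^1 ≡ 9 (mod 517)
9^2 ≡ 9^2 = 81 ≡ 81 (mod 517)
9^4 ≡ 81^2 = 6561 ≡ 357 (mod 517)
9^8 ≡ 357^2 = 127449 ≡ 267 (mod 517)
9^16 ≡ 267^2 = 71289 ≡ 460 (mod 517)
9^32 ≡ 460^2 = 211600 ≡ 147 (mod 517)
9^64 ≡ 147^2 = 21609 ≡ 412 (mod 517)
9^128 ≡ 412^2 = 169744 ≡ 168 (mod 517)
129 = 128 + 1 in binary powers of 2.
So 9^129 ≡ 168 · 9 ≡ 478 (mod 517).
Squaring chain: 478 → 487; never reaches −1, so base 9 is a Miller–Rabin witness that 517 is composite.

478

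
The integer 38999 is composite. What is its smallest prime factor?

59

38999 is odd.
Digit sum 38, not divisible by 3.
Ends in 9: not divisible by 5.
7: 38999 = 7·5571 + 2
11: 38999 = 11·3545 + 4
13: 38999 = 13·2999 + 12
17: 38999 = 17·2294 + 1
19: 38999 = 19·2052 + 11
23: 38999 = 23·1695 + 14
29: 38999 = 29·1344 + 23
31: 38999 = 31·1258 + 1
37: 38999 = 37·1054 + 1
41: 38999 = 41·951 + 8
43: 38999 = 43·906 + 41
47: 38999 = 47·829 + 36
53: 38999 = 53·735 + 44
59: 38999 = 59·661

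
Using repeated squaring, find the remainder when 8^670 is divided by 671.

243

8^1 ≡ 8 (mod 671)
8^2 ≡ 8^2 = 64 ≡ 64 (mod 671)
8^4 ≡ 64^2 = 4096 ≡ 70 (mod 671)
8^8 ≡ 70^2 = 4900 ≡ 203 (mod 671)
8^16 ≡ 203^2 = 41209 ≡ 278 (mod 671)
8^32 ≡ 278^2 = 77284 ≡ 119 (mod 671)
8^64 ≡ 119^2 = 14161 ≡ 70 (mod 671)
8^128 ≡ 70^2 = 4900 ≡ 203 (mod 671)
8^256 ≡ 203^2 = 41209 ≡ 278 (mod 671)
8^512 ≡ 278^2 = 77284 ≡ 119 (mod 671)
670 = 512 + 128 + 16 + 8 + 4 + 2 in binary powers of 2.
So 8^670 ≡ 119 · 203 · 278 · 203 · 70 · 64 ≡ 243 (mod 671).
Since 243 ≠ 1, base 8 is a Fermat witness: 671 is composite.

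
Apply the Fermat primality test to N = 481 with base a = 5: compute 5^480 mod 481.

417

5^1 ≡ 5 (mod 481)
5^2 ≡ 5^2 = 25 ≡ 25 (mod 481)
5^4 ≡ 25^2 = 625 ≡ 144 (mod 481)
5^8 ≡ 144^2 = 20736 ≡ 53 (mod 481)
5^16 ≡ 53^2 = 2809 ≡ 404 (mod 481)
5^32 ≡ 404^2 = 163216 ≡ 157 (mod 481)
5^64 ≡ 157^2 = 24649 ≡ 118 (mod 481)
5^128 ≡ 118^2 = 13924 ≡ 456 (mod 481)
5^256 ≡ 456^2 = 207936 ≡ 144 (mod 481)
480 = 256 + 128 + 64 + 32 in binary powers of 2.
So 5^480 ≡ 144 · 456 · 118 · 157 ≡ 417 (mod 481).
Since 417 ≠ 1, base 5 is a Fermat witness: 481 is composite.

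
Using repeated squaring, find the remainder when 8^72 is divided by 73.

8^1 ≡ 8 (mod 73)
8^2 ≡ 8^2 = 64 ≡ 64 (mod 73)
8^4 ≡ 64^2 = 4096 ≡ 8 (mod 73)
8^8 ≡ 8^2 = 64 ≡ 64 (mod 73)
8^16 ≡ 64^2 = 4096 ≡ 8 (mod 73)
8^32 ≡ 8^2 = 64 ≡ 64 (mod 73)
8^64 ≡ 64^2 = 4096 ≡ 8 (mod 73)
72 = 64 + 8 in binary powers of 2.
So 8^72 ≡ 8 · 64 ≡ 1 (mod 73).
Since the result is 1, base 8 gives no evidence that 73 is composite.

1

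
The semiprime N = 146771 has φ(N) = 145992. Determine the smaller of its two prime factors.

φ(n) = (p−1)(q−1) = n − (p+q) + 1, so p + q = 146771 − 145992 + 1 = 780.
p and q are the roots of t² − 780t + 146771 = 0.
Discriminant: 780² − 4·146771 = 608400 − 587084 = 21316; √21316 = 146.
q = (780 − 146)/2 = 317, p = (780 + 146)/2 = 463.
Check: 317 · 463 = 146771.

317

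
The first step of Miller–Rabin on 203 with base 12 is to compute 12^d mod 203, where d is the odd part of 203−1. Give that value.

157

203 − 1 = 202 = 2^1 · 101, so d = 101.
12^1 ≡ 12 (mod 203)
12^2 ≡ 12^2 = 144 ≡ 144 (mod 203)
12^4 ≡ 144^2 = 20736 ≡ 30 (mod 203)
12^8 ≡ 30^2 = 900 ≡ 88 (mod 203)
12^16 ≡ 88^2 = 7744 ≡ 30 (mod 203)
12^32 ≡ 30^2 = 900 ≡ 88 (mod 203)
12^64 ≡ 88^2 = 7744 ≡ 30 (mod 203)
101 = 64 + 32 + 4 + 1 in binary powers of 2.
So 12^101 ≡ 30 · 88 · 30 · 12 ≡ 157 (mod 203).
Squaring chain: 157; never reaches −1, so base 12 is a Miller–Rabin witness that 203 is composite.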